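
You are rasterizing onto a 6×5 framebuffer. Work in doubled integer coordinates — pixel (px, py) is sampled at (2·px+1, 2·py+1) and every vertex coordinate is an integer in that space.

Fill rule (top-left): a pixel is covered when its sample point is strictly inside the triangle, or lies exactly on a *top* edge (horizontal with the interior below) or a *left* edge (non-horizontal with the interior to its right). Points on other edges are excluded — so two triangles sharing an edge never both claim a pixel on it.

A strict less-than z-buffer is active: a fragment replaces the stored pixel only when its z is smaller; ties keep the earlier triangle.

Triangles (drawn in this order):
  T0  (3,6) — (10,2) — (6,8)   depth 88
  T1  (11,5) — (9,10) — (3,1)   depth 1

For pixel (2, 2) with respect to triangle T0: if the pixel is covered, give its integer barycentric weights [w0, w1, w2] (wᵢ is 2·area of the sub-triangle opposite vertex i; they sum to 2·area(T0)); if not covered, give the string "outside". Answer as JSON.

T0:
  2·area = 26
  edge (3, 6)→(10, 2): d=(7,-4) top-left  bias=+0
  edge (10, 2)→(6, 8): d=(-4,6) right/bottom  bias=-1
  edge (6, 8)→(3, 6): d=(-3,-2) top-left  bias=+0
    (4,1)@(9, 3): e=[3,2,21] → █
    (5,1)@(11, 3): e=[11,-10,25] → ·
    (2,2)@(5, 5): e=[1,18,7] → █
    (3,2)@(7, 5): e=[9,6,11] → █
    (4,2)@(9, 5): e=[17,-6,15] → ·
    (2,3)@(5, 7): e=[15,10,1] → █
    (3,3)@(7, 7): e=[23,-2,5] → ·
    (2,4)@(5, 9): e=[29,2,-5] → ·
  covered (4 px):
    · · · · · ·
    · · · · █ ·
    · · █ █ · ·
    · · █ · · ·
    · · · · · ·
T1:
  2·area = 48
  edge (11, 5)→(9, 10): d=(-2,5) right/bottom  bias=-1
  edge (9, 10)→(3, 1): d=(-6,-9) top-left  bias=+0
  edge (3, 1)→(11, 5): d=(8,4) right/bottom  bias=-1
    (1,0)@(3, 1): e=[48,0,0] → ·  [on edge]
    (2,1)@(5, 3): e=[34,6,8] → █
    (3,1)@(7, 3): e=[24,24,0] → ·  [on edge]
    (2,2)@(5, 5): e=[30,-6,24] → ·
    (3,2)@(7, 5): e=[20,12,16] → █
    (4,2)@(9, 5): e=[10,30,8] → █
    (5,2)@(11, 5): e=[0,48,0] → ·  [on edge]
    (3,3)@(7, 7): e=[16,0,32] → █  [on edge]
    (5,3)@(11, 7): e=[-4,36,16] → ·
    (3,4)@(7, 9): e=[12,-12,48] → ·
    (4,4)@(9, 9): e=[2,6,40] → █
    (5,4)@(11, 9): e=[-8,24,32] → ·
  covered (6 px):
    · · · · · ·
    · · █ · · ·
    · · · █ █ ·
    · · · █ █ ·
    · · · · █ ·

Final: [18,7,1]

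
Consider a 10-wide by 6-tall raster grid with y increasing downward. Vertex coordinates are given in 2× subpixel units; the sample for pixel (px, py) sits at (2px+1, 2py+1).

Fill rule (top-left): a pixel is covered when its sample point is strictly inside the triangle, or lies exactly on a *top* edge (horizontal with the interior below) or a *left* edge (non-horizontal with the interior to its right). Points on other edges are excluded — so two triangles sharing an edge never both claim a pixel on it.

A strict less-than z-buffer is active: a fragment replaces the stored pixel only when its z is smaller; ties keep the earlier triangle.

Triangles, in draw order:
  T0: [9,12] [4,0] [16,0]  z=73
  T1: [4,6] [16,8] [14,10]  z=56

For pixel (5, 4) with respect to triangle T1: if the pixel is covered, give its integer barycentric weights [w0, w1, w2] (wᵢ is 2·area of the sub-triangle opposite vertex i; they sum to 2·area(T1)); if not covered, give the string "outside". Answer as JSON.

T0:
  2·area = 144
  edge (9, 12)→(4, 0): d=(-5,-12) top-left  bias=+0
  edge (4, 0)→(16, 0): d=(12,0) top-left  bias=+0
  edge (16, 0)→(9, 12): d=(-7,12) right/bottom  bias=-1
    (2,0)@(5, 1): e=[7,12,125] → █
    (3,0)@(7, 1): e=[31,12,101] → █
    (4,0)@(9, 1): e=[55,12,77] → █
    (5,0)@(11, 1): e=[79,12,53] → █
    (6,0)@(13, 1): e=[103,12,29] → █
    (7,0)@(15, 1): e=[127,12,5] → █
    (8,0)@(17, 1): e=[151,12,-19] → ·
    (2,1)@(5, 3): e=[-3,36,111] → ·
    (3,1)@(7, 3): e=[21,36,87] → █
    (7,1)@(15, 3): e=[117,36,-9] → ·
    (3,2)@(7, 5): e=[11,60,73] → █
    (7,2)@(15, 5): e=[107,60,-23] → ·
  covered (19 px):
    · · █ █ █ █ █ █ · ·
    · · · █ █ █ █ · · ·
    · · · █ █ █ █ · · ·
    · · · █ █ █ · · · ·
    · · · · █ · · · · ·
    · · · · █ · · · · ·
T1:
  2·area = 28
  edge (4, 6)→(16, 8): d=(12,2) right/bottom  bias=-1
  edge (16, 8)→(14, 10): d=(-2,2) right/bottom  bias=-1
  edge (14, 10)→(4, 6): d=(-10,-4) top-left  bias=+0
    (9,2)@(19, 5): e=[-42,0,70] → ·  [on edge]
    (3,3)@(7, 7): e=[6,20,2] → █
    (4,3)@(9, 7): e=[2,16,10] → █
    (5,3)@(11, 7): e=[-2,12,18] → ·
    (8,3)@(17, 7): e=[-14,0,42] → ·  [on edge]
    (3,4)@(7, 9): e=[30,16,-18] → ·
    (4,4)@(9, 9): e=[26,12,-10] → ·
    (6,4)@(13, 9): e=[18,4,6] → █
    (7,4)@(15, 9): e=[14,0,14] → ·  [on edge]
    (6,5)@(13, 11): e=[42,0,-14] → ·  [on edge]
  covered (3 px):
    · · · · · · · · · ·
    · · · · · · · · · ·
    · · · · · · · · · ·
    · · · █ █ · · · · ·
    · · · · · · █ · · ·
    · · · · · · · · · ·

Answer: "outside"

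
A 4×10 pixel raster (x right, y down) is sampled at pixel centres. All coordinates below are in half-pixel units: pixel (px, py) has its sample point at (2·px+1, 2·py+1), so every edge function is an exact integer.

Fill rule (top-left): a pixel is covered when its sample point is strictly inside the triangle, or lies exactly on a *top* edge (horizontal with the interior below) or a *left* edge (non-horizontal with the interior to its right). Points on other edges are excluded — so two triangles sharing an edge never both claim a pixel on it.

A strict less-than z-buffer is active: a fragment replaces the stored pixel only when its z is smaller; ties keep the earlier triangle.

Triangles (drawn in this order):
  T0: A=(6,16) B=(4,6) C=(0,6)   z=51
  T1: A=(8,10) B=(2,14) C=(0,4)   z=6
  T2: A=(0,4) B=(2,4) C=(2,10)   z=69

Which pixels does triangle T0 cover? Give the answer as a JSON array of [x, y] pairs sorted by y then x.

T0:
  2·area = 40  (B↔C swapped to make it positive)
  edge (6, 16)→(0, 6): d=(-6,-10) top-left  bias=+0
  edge (0, 6)→(4, 6): d=(4,0) top-left  bias=+0
  edge (4, 6)→(6, 16): d=(2,10) right/bottom  bias=-1
    (1,0)@(3, 1): e=[60,-20,0] → ·  [on edge]
    (0,3)@(1, 7): e=[4,4,32] → #
    (1,3)@(3, 7): e=[24,4,12] → #
    (2,3)@(5, 7): e=[44,4,-8] → ·
    (0,4)@(1, 9): e=[-8,12,36] → ·
    (1,4)@(3, 9): e=[12,12,16] → #
    (2,4)@(5, 9): e=[32,12,-4] → ·
    (1,5)@(3, 11): e=[0,20,20] → #  [on edge]
    (2,5)@(5, 11): e=[20,20,0] → ·  [on edge]
    (1,6)@(3, 13): e=[-12,28,24] → ·
    (2,6)@(5, 13): e=[8,28,4] → #
    (3,6)@(7, 13): e=[28,28,-16] → ·
  covered (5 px):
    · · · ·
    · · · ·
    · · · ·
    # # · ·
    · # · ·
    · # · ·
    · · # ·
    · · · ·
    · · · ·
    · · · ·
T1:
  2·area = 68
  edge (8, 10)→(2, 14): d=(-6,4) right/bottom  bias=-1
  edge (2, 14)→(0, 4): d=(-2,-10) top-left  bias=+0
  edge (0, 4)→(8, 10): d=(8,6) right/bottom  bias=-1
    (0,2)@(1, 5): e=[58,8,2] → #
    (1,2)@(3, 5): e=[50,28,-10] → ·
    (0,3)@(1, 7): e=[46,4,18] → #
    (1,3)@(3, 7): e=[38,24,6] → #
    (2,3)@(5, 7): e=[30,44,-6] → ·
    (0,4)@(1, 9): e=[34,0,34] → #  [on edge]
    (2,4)@(5, 9): e=[18,40,10] → #
    (3,4)@(7, 9): e=[10,60,-2] → ·
    (0,5)@(1, 11): e=[22,-4,50] → ·
    (1,5)@(3, 11): e=[14,16,38] → #
    (3,5)@(7, 11): e=[-2,56,14] → ·
    (1,6)@(3, 13): e=[2,12,54] → #
    (1,9)@(3, 19): e=[-34,0,102] → ·  [on edge]
  covered (9 px):
    · · · ·
    · · · ·
    # · · ·
    # # · ·
    # # # ·
    · # # ·
    · # · ·
    · · · ·
    · · · ·
    · · · ·
T2:
  2·area = 12
  edge (0, 4)→(2, 4): d=(2,0) top-left  bias=+0
  edge (2, 4)→(2, 10): d=(0,6) right/bottom  bias=-1
  edge (2, 10)→(0, 4): d=(-2,-6) top-left  bias=+0
    (0,2)@(1, 5): e=[2,6,4] → #
    (1,2)@(3, 5): e=[2,-6,16] → ·
    (0,3)@(1, 7): e=[6,6,0] → #  [on edge]
    (1,3)@(3, 7): e=[6,-6,12] → ·
    (0,4)@(1, 9): e=[10,6,-4] → ·
    (1,6)@(3, 13): e=[18,-6,0] → ·  [on edge]
    (2,9)@(5, 19): e=[30,-18,0] → ·  [on edge]
  covered (2 px):
    · · · ·
    · · · ·
    # · · ·
    # · · ·
    · · · ·
    · · · ·
    · · · ·
    · · · ·
    · · · ·
    · · · ·

Final: [[0,3],[1,3],[1,4],[1,5],[2,6]]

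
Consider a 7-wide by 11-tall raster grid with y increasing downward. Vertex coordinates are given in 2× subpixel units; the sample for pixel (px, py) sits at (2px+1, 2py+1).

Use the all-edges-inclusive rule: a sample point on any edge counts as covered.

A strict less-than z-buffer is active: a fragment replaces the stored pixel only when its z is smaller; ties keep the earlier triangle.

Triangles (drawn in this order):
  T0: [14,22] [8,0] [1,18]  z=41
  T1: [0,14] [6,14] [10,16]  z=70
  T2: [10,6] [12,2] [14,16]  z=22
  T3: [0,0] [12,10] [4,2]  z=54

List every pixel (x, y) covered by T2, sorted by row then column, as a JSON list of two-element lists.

T0:
  2·area = 262  (B↔C swapped to make it positive)
  edge (14, 22)→(1, 18): d=(-13,-4) inclusive
  edge (1, 18)→(8, 0): d=(7,-18) inclusive
  edge (8, 0)→(14, 22): d=(6,22) inclusive
    (3,1)@(7, 3): e=[219,3,40] → X
    (4,1)@(9, 3): e=[227,39,-4] → .
    (3,2)@(7, 5): e=[193,17,52] → X
    (4,2)@(9, 5): e=[201,53,8] → X
    (5,2)@(11, 5): e=[209,89,-36] → .
    (3,3)@(7, 7): e=[167,31,64] → X
    (5,3)@(11, 7): e=[183,103,-24] → .
    (2,4)@(5, 9): e=[133,9,120] → X
    (5,4)@(11, 9): e=[157,117,-12] → .
    (2,5)@(5, 11): e=[107,23,132] → X
    (5,5)@(11, 11): e=[131,131,0] → X  [on edge]
    (6,5)@(13, 11): e=[139,167,-44] → .
  covered (34 px):
    . . . . . . .
    . . . X . . .
    . . . X X . .
    . . . X X . .
    . . X X X . .
    . . X X X X .
    . X X X X X .
    . X X X X X .
    . X X X X X .
    . . X X X X X
    . . . . . X X
T1:
  2·area = 12
  edge (0, 14)→(6, 14): d=(6,0) inclusive
  edge (6, 14)→(10, 16): d=(4,2) inclusive
  edge (10, 16)→(0, 14): d=(-10,-2) inclusive
    (2,7)@(5, 15): e=[6,6,0] → X  [on edge]
    (3,7)@(7, 15): e=[6,2,4] → X
    (4,7)@(9, 15): e=[6,-2,8] → .
    (2,8)@(5, 17): e=[18,14,-20] → .
    (3,8)@(7, 17): e=[18,10,-16] → .
  covered (2 px):
    . . . . . . .
    . . . . . . .
    . . . . . . .
    . . . . . . .
    . . . . . . .
    . . . . . . .
    . . . . . . .
    . . X X . . .
    . . . . . . .
    . . . . . . .
    . . . . . . .
T2:
  2·area = 36
  edge (10, 6)→(12, 2): d=(2,-4) inclusive
  edge (12, 2)→(14, 16): d=(2,14) inclusive
  edge (14, 16)→(10, 6): d=(-4,-10) inclusive
    (5,2)@(11, 5): e=[2,20,14] → X
    (6,2)@(13, 5): e=[10,-8,34] → .
    (5,3)@(11, 7): e=[6,24,6] → X
    (6,3)@(13, 7): e=[14,-4,26] → .
    (5,4)@(11, 9): e=[10,28,-2] → .
    (6,4)@(13, 9): e=[18,0,18] → X  [on edge]
    (6,5)@(13, 11): e=[22,4,10] → X
    (6,6)@(13, 13): e=[26,8,2] → X
    (6,7)@(13, 15): e=[30,12,-6] → .
  covered (5 px):
    . . . . . . .
    . . . . . . .
    . . . . . X .
    . . . . . X .
    . . . . . . X
    . . . . . . X
    . . . . . . X
    . . . . . . .
    . . . . . . .
    . . . . . . .
    . . . . . . .
T3:
  2·area = 16  (B↔C swapped to make it positive)
  edge (0, 0)→(4, 2): d=(4,2) inclusive
  edge (4, 2)→(12, 10): d=(8,8) inclusive
  edge (12, 10)→(0, 0): d=(-12,-10) inclusive
    (1,0)@(3, 1): e=[-2,0,18] → .  [on edge]
    (2,1)@(5, 3): e=[2,0,14] → X  [on edge]
    (3,1)@(7, 3): e=[-2,-16,34] → .
    (2,2)@(5, 5): e=[10,16,-10] → .
    (3,2)@(7, 5): e=[6,0,10] → X  [on edge]
    (4,2)@(9, 5): e=[2,-16,30] → .
    (3,3)@(7, 7): e=[14,16,-14] → .
    (4,3)@(9, 7): e=[10,0,6] → X  [on edge]
    (5,3)@(11, 7): e=[6,-16,26] → .
    (4,4)@(9, 9): e=[18,16,-18] → .
    (5,4)@(11, 9): e=[14,0,2] → X  [on edge]
    (6,4)@(13, 9): e=[10,-16,22] → .
    (6,5)@(13, 11): e=[18,0,-2] → .  [on edge]
  covered (4 px):
    . . . . . . .
    . . X . . . .
    . . . X . . .
    . . . . X . .
    . . . . . X .
    . . . . . . .
    . . . . . . .
    . . . . . . .
    . . . . . . .
    . . . . . . .
    . . . . . . .

Result: [[5,2],[5,3],[6,4],[6,5],[6,6]]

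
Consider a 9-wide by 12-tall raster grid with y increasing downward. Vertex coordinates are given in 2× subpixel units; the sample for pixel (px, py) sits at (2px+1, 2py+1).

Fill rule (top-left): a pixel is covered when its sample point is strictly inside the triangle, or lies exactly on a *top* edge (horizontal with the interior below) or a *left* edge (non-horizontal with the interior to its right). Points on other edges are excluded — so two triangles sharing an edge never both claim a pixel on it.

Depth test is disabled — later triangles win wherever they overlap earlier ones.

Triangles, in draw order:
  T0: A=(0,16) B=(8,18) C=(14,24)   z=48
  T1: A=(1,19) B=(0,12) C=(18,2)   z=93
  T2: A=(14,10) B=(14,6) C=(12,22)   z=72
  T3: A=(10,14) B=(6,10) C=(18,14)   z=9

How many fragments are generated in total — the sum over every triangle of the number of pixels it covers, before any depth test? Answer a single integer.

T0:
  2·area = 36
  edge (0, 16)→(8, 18): d=(8,2) right/bottom  bias=-1
  edge (8, 18)→(14, 24): d=(6,6) right/bottom  bias=-1
  edge (14, 24)→(0, 16): d=(-14,-8) top-left  bias=+0
    (0,5)@(1, 11): e=[-42,0,78] → ·  [on edge]
    (1,6)@(3, 13): e=[-30,0,66] → ·  [on edge]
    (2,7)@(5, 15): e=[-18,0,54] → ·  [on edge]
    (1,8)@(3, 17): e=[2,24,10] → █
    (2,8)@(5, 17): e=[-2,12,26] → ·
    (3,8)@(7, 17): e=[-6,0,42] → ·  [on edge]
    (1,9)@(3, 19): e=[18,36,-18] → ·
    (3,9)@(7, 19): e=[10,12,14] → █
    (4,9)@(9, 19): e=[6,0,30] → ·  [on edge]
    (3,10)@(7, 21): e=[26,24,-14] → ·
    (4,10)@(9, 21): e=[22,12,2] → █
    (5,10)@(11, 21): e=[18,0,18] → ·  [on edge]
    (6,11)@(13, 23): e=[30,0,6] → ·  [on edge]
  covered (3 px):
    · · · · · · · · ·
    · · · · · · · · ·
    · · · · · · · · ·
    · · · · · · · · ·
    · · · · · · · · ·
    · · · · · · · · ·
    · · · · · · · · ·
    · · · · · · · · ·
    · █ · · · · · · ·
    · · · █ · · · · ·
    · · · · █ · · · ·
    · · · · · · · · ·
T1:
  2·area = 136
  edge (1, 19)→(0, 12): d=(-1,-7) top-left  bias=+0
  edge (0, 12)→(18, 2): d=(18,-10) top-left  bias=+0
  edge (18, 2)→(1, 19): d=(-17,17) right/bottom  bias=-1
    (8,1)@(17, 3): e=[128,8,0] → ·  [on edge]
    (6,2)@(13, 5): e=[98,4,34] → █
    (7,2)@(15, 5): e=[112,24,0] → ·  [on edge]
    (4,3)@(9, 7): e=[68,0,68] → █  [on edge]
    (5,3)@(11, 7): e=[82,20,34] → █
    (6,3)@(13, 7): e=[96,40,0] → ·  [on edge]
    (3,4)@(7, 9): e=[52,16,68] → █
    (5,4)@(11, 9): e=[80,56,0] → ·  [on edge]
    (1,5)@(3, 11): e=[22,12,102] → █
    (2,5)@(5, 11): e=[36,32,68] → █
    (4,5)@(9, 11): e=[64,72,0] → ·  [on edge]
    (0,6)@(1, 13): e=[6,28,102] → █
    (3,6)@(7, 13): e=[48,88,0] → ·  [on edge]
    (2,7)@(5, 15): e=[32,104,0] → ·  [on edge]
    (1,8)@(3, 17): e=[16,120,0] → ·  [on edge]
    (0,9)@(1, 19): e=[0,136,0] → ·  [on edge]
  covered (14 px):
    · · · · · · · · ·
    · · · · · · · · ·
    · · · · · · █ · ·
    · · · · █ █ · · ·
    · · · █ █ · · · ·
    · █ █ █ · · · · ·
    █ █ █ · · · · · ·
    █ █ · · · · · · ·
    █ · · · · · · · ·
    · · · · · · · · ·
    · · · · · · · · ·
    · · · · · · · · ·
T2:
  2·area = 8  (B↔C swapped to make it positive)
  edge (14, 10)→(12, 22): d=(-2,12) right/bottom  bias=-1
  edge (12, 22)→(14, 6): d=(2,-16) top-left  bias=+0
  edge (14, 6)→(14, 10): d=(0,4) right/bottom  bias=-1
    (6,7)@(13, 15): e=[2,2,4] → █
    (7,7)@(15, 15): e=[-22,34,-4] → ·
    (6,8)@(13, 17): e=[-2,6,4] → ·
  covered (1 px):
    · · · · · · · · ·
    · · · · · · · · ·
    · · · · · · · · ·
    · · · · · · · · ·
    · · · · · · · · ·
    · · · · · · · · ·
    · · · · · · · · ·
    · · · · · · █ · ·
    · · · · · · · · ·
    · · · · · · · · ·
    · · · · · · · · ·
    · · · · · · · · ·
T3:
  2·area = 32
  edge (10, 14)→(6, 10): d=(-4,-4) top-left  bias=+0
  edge (6, 10)→(18, 14): d=(12,4) right/bottom  bias=-1
  edge (18, 14)→(10, 14): d=(-8,0) right/bottom  bias=-1
    (0,2)@(1, 5): e=[0,-40,72] → ·  [on edge]
    (1,3)@(3, 7): e=[0,-24,56] → ·  [on edge]
    (1,4)@(3, 9): e=[-8,0,40] → ·  [on edge]
    (2,4)@(5, 9): e=[0,-8,40] → ·  [on edge]
    (3,5)@(7, 11): e=[0,8,24] → █  [on edge]
    (4,5)@(9, 11): e=[8,0,24] → ·  [on edge]
    (3,6)@(7, 13): e=[-8,32,8] → ·
    (4,6)@(9, 13): e=[0,24,8] → █  [on edge]
    (5,6)@(11, 13): e=[8,16,8] → █
    (6,6)@(13, 13): e=[16,8,8] → █
    (7,6)@(15, 13): e=[24,0,8] → ·  [on edge]
    (4,7)@(9, 15): e=[-8,48,-8] → ·
    (5,7)@(11, 15): e=[0,40,-8] → ·  [on edge]
    (6,8)@(13, 17): e=[0,56,-24] → ·  [on edge]
    (7,9)@(15, 19): e=[0,72,-40] → ·  [on edge]
    (8,10)@(17, 21): e=[0,88,-56] → ·  [on edge]
  covered (4 px):
    · · · · · · · · ·
    · · · · · · · · ·
    · · · · · · · · ·
    · · · · · · · · ·
    · · · · · · · · ·
    · · · █ · · · · ·
    · · · · █ █ █ · ·
    · · · · · · · · ·
    · · · · · · · · ·
    · · · · · · · · ·
    · · · · · · · · ·
    · · · · · · · · ·

Answer: 22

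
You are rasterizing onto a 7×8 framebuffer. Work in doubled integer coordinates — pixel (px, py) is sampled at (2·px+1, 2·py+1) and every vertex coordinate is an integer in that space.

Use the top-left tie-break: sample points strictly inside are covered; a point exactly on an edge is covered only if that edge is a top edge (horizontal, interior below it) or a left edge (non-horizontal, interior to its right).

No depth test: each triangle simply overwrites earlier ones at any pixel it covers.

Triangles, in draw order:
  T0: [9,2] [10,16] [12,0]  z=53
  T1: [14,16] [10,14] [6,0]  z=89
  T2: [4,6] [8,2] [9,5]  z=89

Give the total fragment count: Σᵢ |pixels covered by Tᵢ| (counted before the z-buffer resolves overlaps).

T0:
  2·area = 44  (B↔C swapped to make it positive)
  edge (9, 2)→(12, 0): d=(3,-2) top-left  bias=+0
  edge (12, 0)→(10, 16): d=(-2,16) right/bottom  bias=-1
  edge (10, 16)→(9, 2): d=(-1,-14) top-left  bias=+0
    (5,0)@(11, 1): e=[1,14,29] → █
    (6,0)@(13, 1): e=[5,-18,57] → ·
    (5,1)@(11, 3): e=[7,10,27] → █
    (6,1)@(13, 3): e=[11,-22,55] → ·
    (5,2)@(11, 5): e=[13,6,25] → █
    (6,2)@(13, 5): e=[17,-26,53] → ·
    (5,3)@(11, 7): e=[19,2,23] → █
    (6,3)@(13, 7): e=[23,-30,51] → ·
    (5,4)@(11, 9): e=[25,-2,21] → ·
  covered (4 px):
    · · · · · █ ·
    · · · · · █ ·
    · · · · · █ ·
    · · · · · █ ·
    · · · · · · ·
    · · · · · · ·
    · · · · · · ·
    · · · · · · ·
T1:
  2·area = 48
  edge (14, 16)→(10, 14): d=(-4,-2) top-left  bias=+0
  edge (10, 14)→(6, 0): d=(-4,-14) top-left  bias=+0
  edge (6, 0)→(14, 16): d=(8,16) right/bottom  bias=-1
    (3,1)@(7, 3): e=[38,2,8] → █
    (4,1)@(9, 3): e=[42,30,-24] → ·
    (3,2)@(7, 5): e=[30,-6,24] → ·
    (4,3)@(9, 7): e=[26,14,8] → █
    (5,3)@(11, 7): e=[30,42,-24] → ·
    (4,4)@(9, 9): e=[18,6,24] → █
    (5,4)@(11, 9): e=[22,34,-8] → ·
    (4,5)@(9, 11): e=[10,-2,40] → ·
    (5,5)@(11, 11): e=[14,26,8] → █
    (6,5)@(13, 11): e=[18,54,-24] → ·
    (5,6)@(11, 13): e=[6,18,24] → █
    (6,6)@(13, 13): e=[10,46,-8] → ·
  covered (6 px):
    · · · · · · ·
    · · · █ · · ·
    · · · · · · ·
    · · · · █ · ·
    · · · · █ · ·
    · · · · · █ ·
    · · · · · █ ·
    · · · · · · █
T2:
  2·area = 16
  edge (4, 6)→(8, 2): d=(4,-4) top-left  bias=+0
  edge (8, 2)→(9, 5): d=(1,3) right/bottom  bias=-1
  edge (9, 5)→(4, 6): d=(-5,1) right/bottom  bias=-1
    (4,0)@(9, 1): e=[0,-4,20] → ·  [on edge]
    (3,1)@(7, 3): e=[0,4,12] → █  [on edge]
    (4,1)@(9, 3): e=[8,-2,10] → ·
    (2,2)@(5, 5): e=[0,12,4] → █  [on edge]
    (4,2)@(9, 5): e=[16,0,0] → ·  [on edge]
    (1,3)@(3, 7): e=[0,20,-4] → ·  [on edge]
    (2,3)@(5, 7): e=[8,14,-6] → ·
    (3,3)@(7, 7): e=[16,8,-8] → ·
    (0,4)@(1, 9): e=[0,28,-12] → ·  [on edge]
    (5,5)@(11, 11): e=[48,0,-32] → ·  [on edge]
  covered (3 px):
    · · · · · · ·
    · · · █ · · ·
    · · █ █ · · ·
    · · · · · · ·
    · · · · · · ·
    · · · · · · ·
    · · · · · · ·
    · · · · · · ·

Answer: 13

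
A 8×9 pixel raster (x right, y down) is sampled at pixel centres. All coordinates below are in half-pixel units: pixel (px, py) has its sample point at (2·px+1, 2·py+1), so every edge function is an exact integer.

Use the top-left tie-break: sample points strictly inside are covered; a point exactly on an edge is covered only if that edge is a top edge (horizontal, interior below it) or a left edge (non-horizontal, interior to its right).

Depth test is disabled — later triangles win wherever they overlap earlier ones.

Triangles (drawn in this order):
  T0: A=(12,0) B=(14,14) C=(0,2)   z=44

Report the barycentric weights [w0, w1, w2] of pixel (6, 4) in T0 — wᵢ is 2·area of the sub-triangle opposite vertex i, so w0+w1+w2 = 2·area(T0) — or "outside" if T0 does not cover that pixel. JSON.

T0:
  2·area = 172
  edge (12, 0)→(14, 14): d=(2,14) right/bottom  bias=-1
  edge (14, 14)→(0, 2): d=(-14,-12) top-left  bias=+0
  edge (0, 2)→(12, 0): d=(12,-2) top-left  bias=+0
    (3,0)@(7, 1): e=[72,98,2] → █
    (4,0)@(9, 1): e=[44,122,6] → █
    (5,0)@(11, 1): e=[16,146,10] → █
    (6,0)@(13, 1): e=[-12,170,14] → ·
    (1,1)@(3, 3): e=[132,22,18] → █
    (2,1)@(5, 3): e=[104,46,22] → █
    (6,1)@(13, 3): e=[-8,142,38] → ·
    (1,2)@(3, 5): e=[136,-6,42] → ·
    (2,2)@(5, 5): e=[108,18,46] → █
    (6,2)@(13, 5): e=[-4,114,62] → ·
    (2,3)@(5, 7): e=[112,-10,70] → ·
    (3,3)@(7, 7): e=[84,14,74] → █
    (6,3)@(13, 7): e=[0,86,86] → ·  [on edge]
  covered (21 px):
    · · · █ █ █ · ·
    · █ █ █ █ █ · ·
    · · █ █ █ █ · ·
    · · · █ █ █ · ·
    · · · · █ █ █ ·
    · · · · · █ █ ·
    · · · · · · █ ·
    · · · · · · · ·
    · · · · · · · ·

Answer: [58,110,4]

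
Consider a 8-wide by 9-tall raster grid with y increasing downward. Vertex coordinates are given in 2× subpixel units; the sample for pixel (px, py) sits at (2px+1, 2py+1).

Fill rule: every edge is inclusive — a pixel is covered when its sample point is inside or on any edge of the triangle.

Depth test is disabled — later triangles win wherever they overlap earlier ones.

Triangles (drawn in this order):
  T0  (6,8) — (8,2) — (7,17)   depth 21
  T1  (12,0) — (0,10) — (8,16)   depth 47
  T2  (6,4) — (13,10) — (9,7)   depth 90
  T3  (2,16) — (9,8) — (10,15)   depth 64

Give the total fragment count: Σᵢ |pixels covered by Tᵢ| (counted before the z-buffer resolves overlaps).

T0:
  2·area = 24
  edge (6, 8)→(8, 2): d=(2,-6) inclusive
  edge (8, 2)→(7, 17): d=(-1,15) inclusive
  edge (7, 17)→(6, 8): d=(-1,-9) inclusive
    (3,2)@(7, 5): e=[0,12,12] → #  [on edge]
    (4,2)@(9, 5): e=[12,-18,30] → ·
    (3,3)@(7, 7): e=[4,10,10] → #
    (4,3)@(9, 7): e=[16,-20,28] → ·
    (3,4)@(7, 9): e=[8,8,8] → #
    (4,4)@(9, 9): e=[20,-22,26] → ·
    (2,5)@(5, 11): e=[0,36,-12] → ·  [on edge]
    (3,5)@(7, 11): e=[12,6,6] → #
    (4,5)@(9, 11): e=[24,-24,24] → ·
    (3,6)@(7, 13): e=[16,4,4] → #
    (4,6)@(9, 13): e=[28,-26,22] → ·
    (3,7)@(7, 15): e=[20,2,2] → #
    (1,8)@(3, 17): e=[0,60,-36] → ·  [on edge]
    (3,8)@(7, 17): e=[24,0,0] → #  [on edge]
  covered (7 px):
    · · · · · · · ·
    · · · · · · · ·
    · · · # · · · ·
    · · · # · · · ·
    · · · # · · · ·
    · · · # · · · ·
    · · · # · · · ·
    · · · # · · · ·
    · · · # · · · ·
T1:
  2·area = 152  (B↔C swapped to make it positive)
  edge (12, 0)→(8, 16): d=(-4,16) inclusive
  edge (8, 16)→(0, 10): d=(-8,-6) inclusive
  edge (0, 10)→(12, 0): d=(12,-10) inclusive
    (5,0)@(11, 1): e=[12,138,2] → #
    (6,0)@(13, 1): e=[-20,150,22] → ·
    (4,1)@(9, 3): e=[36,110,6] → #
    (6,1)@(13, 3): e=[-28,134,46] → ·
    (3,2)@(7, 5): e=[60,82,10] → #
    (5,2)@(11, 5): e=[-4,106,50] → ·
    (2,3)@(5, 7): e=[84,54,14] → #
    (5,3)@(11, 7): e=[-12,90,74] → ·
    (1,4)@(3, 9): e=[108,26,18] → #
    (5,4)@(11, 9): e=[-20,74,98] → ·
    (1,5)@(3, 11): e=[100,10,42] → #
    (5,5)@(11, 11): e=[-28,58,122] → ·
  covered (19 px):
    · · · · · # · ·
    · · · · # # · ·
    · · · # # · · ·
    · · # # # · · ·
    · # # # # · · ·
    · # # # # · · ·
    · · # # · · · ·
    · · · # · · · ·
    · · · · · · · ·
T2:
  2·area = 3
  edge (6, 4)→(13, 10): d=(7,6) inclusive
  edge (13, 10)→(9, 7): d=(-4,-3) inclusive
  edge (9, 7)→(6, 4): d=(-3,-3) inclusive
    (0,0)@(1, 1): e=[9,0,-6] → ·  [on edge]
    (1,0)@(3, 1): e=[-3,6,0] → ·  [on edge]
    (2,1)@(5, 3): e=[-1,4,0] → ·  [on edge]
    (3,2)@(7, 5): e=[1,2,0] → #  [on edge]
    (4,2)@(9, 5): e=[-11,8,6] → ·
    (3,3)@(7, 7): e=[15,-6,-6] → ·
    (4,3)@(9, 7): e=[3,0,0] → #  [on edge]
    (5,3)@(11, 7): e=[-9,6,6] → ·
    (4,4)@(9, 9): e=[17,-8,-6] → ·
    (5,4)@(11, 9): e=[5,-2,0] → ·  [on edge]
    (6,5)@(13, 11): e=[7,-4,0] → ·  [on edge]
    (7,6)@(15, 13): e=[9,-6,0] → ·  [on edge]
  covered (2 px):
    · · · · · · · ·
    · · · · · · · ·
    · · · # · · · ·
    · · · · # · · ·
    · · · · · · · ·
    · · · · · · · ·
    · · · · · · · ·
    · · · · · · · ·
    · · · · · · · ·
T3:
  2·area = 57
  edge (2, 16)→(9, 8): d=(7,-8) inclusive
  edge (9, 8)→(10, 15): d=(1,7) inclusive
  edge (10, 15)→(2, 16): d=(-8,1) inclusive
    (4,4)@(9, 9): e=[7,1,49] → #
    (5,4)@(11, 9): e=[23,-13,47] → ·
    (3,5)@(7, 11): e=[5,17,35] → #
    (5,5)@(11, 11): e=[37,-11,31] → ·
    (2,6)@(5, 13): e=[3,33,21] → #
    (5,6)@(11, 13): e=[51,-9,15] → ·
    (1,7)@(3, 15): e=[1,49,7] → #
    (5,7)@(11, 15): e=[65,-7,-1] → ·
    (1,8)@(3, 17): e=[15,51,-9] → ·
    (2,8)@(5, 17): e=[31,37,-11] → ·
    (3,8)@(7, 17): e=[47,23,-13] → ·
    (4,8)@(9, 17): e=[63,9,-15] → ·
  covered (10 px):
    · · · · · · · ·
    · · · · · · · ·
    · · · · · · · ·
    · · · · · · · ·
    · · · · # · · ·
    · · · # # · · ·
    · · # # # · · ·
    · # # # # · · ·
    · · · · · · · ·

Final: 38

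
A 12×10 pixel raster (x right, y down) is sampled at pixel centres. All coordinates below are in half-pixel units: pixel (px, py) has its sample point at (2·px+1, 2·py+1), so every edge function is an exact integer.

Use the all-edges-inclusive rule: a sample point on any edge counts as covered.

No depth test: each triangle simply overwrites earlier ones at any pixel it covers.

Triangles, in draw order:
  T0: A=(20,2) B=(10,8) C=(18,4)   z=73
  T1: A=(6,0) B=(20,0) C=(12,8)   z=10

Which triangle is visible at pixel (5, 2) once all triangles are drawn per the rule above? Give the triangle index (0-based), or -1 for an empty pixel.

T0:
  2·area = 8  (B↔C swapped to make it positive)
  edge (20, 2)→(18, 4): d=(-2,2) inclusive
  edge (18, 4)→(10, 8): d=(-8,4) inclusive
  edge (10, 8)→(20, 2): d=(10,-6) inclusive
    (10,0)@(21, 1): e=[0,12,-4] → ·  [on edge]
    (9,1)@(19, 3): e=[0,4,4] → █  [on edge]
    (10,1)@(21, 3): e=[-4,-4,16] → ·
    (7,2)@(15, 5): e=[4,4,0] → █  [on edge]
    (8,2)@(17, 5): e=[0,-4,12] → ·  [on edge]
    (9,2)@(19, 5): e=[-4,-12,24] → ·
    (7,3)@(15, 7): e=[0,-12,20] → ·  [on edge]
    (6,4)@(13, 9): e=[0,-20,28] → ·  [on edge]
    (2,5)@(5, 11): e=[12,-4,0] → ·  [on edge]
    (5,5)@(11, 11): e=[0,-28,36] → ·  [on edge]
    (4,6)@(9, 13): e=[0,-36,44] → ·  [on edge]
    (3,7)@(7, 15): e=[0,-44,52] → ·  [on edge]
    (2,8)@(5, 17): e=[0,-52,60] → ·  [on edge]
    (1,9)@(3, 19): e=[0,-60,68] → ·  [on edge]
  covered (2 px):
    · · · · · · · · · · · ·
    · · · · · · · · · █ · ·
    · · · · · · · █ · · · ·
    · · · · · · · · · · · ·
    · · · · · · · · · · · ·
    · · · · · · · · · · · ·
    · · · · · · · · · · · ·
    · · · · · · · · · · · ·
    · · · · · · · · · · · ·
    · · · · · · · · · · · ·
T1:
  2·area = 112
  edge (6, 0)→(20, 0): d=(14,0) inclusive
  edge (20, 0)→(12, 8): d=(-8,8) inclusive
  edge (12, 8)→(6, 0): d=(-6,-8) inclusive
    (3,0)@(7, 1): e=[14,96,2] → █
    (4,0)@(9, 1): e=[14,80,18] → █
    (5,0)@(11, 1): e=[14,64,34] → █
    (6,0)@(13, 1): e=[14,48,50] → █
    (7,0)@(15, 1): e=[14,32,66] → █
    (8,0)@(17, 1): e=[14,16,82] → █
    (9,0)@(19, 1): e=[14,0,98] → █  [on edge]
    (10,0)@(21, 1): e=[14,-16,114] → ·
    (3,1)@(7, 3): e=[42,80,-10] → ·
    (4,1)@(9, 3): e=[42,64,6] → █
    (8,1)@(17, 3): e=[42,0,70] → █  [on edge]
    (9,1)@(19, 3): e=[42,-16,86] → ·
    (7,2)@(15, 5): e=[70,0,42] → █  [on edge]
    (6,3)@(13, 7): e=[98,0,14] → █  [on edge]
    (5,4)@(11, 9): e=[126,0,-14] → ·  [on edge]
    (4,5)@(9, 11): e=[154,0,-42] → ·  [on edge]
    (3,6)@(7, 13): e=[182,0,-70] → ·  [on edge]
    (2,7)@(5, 15): e=[210,0,-98] → ·  [on edge]
    (1,8)@(3, 17): e=[238,0,-126] → ·  [on edge]
    (0,9)@(1, 19): e=[266,0,-154] → ·  [on edge]
  covered (16 px):
    · · · █ █ █ █ █ █ █ · ·
    · · · · █ █ █ █ █ · · ·
    · · · · · █ █ █ · · · ·
    · · · · · · █ · · · · ·
    · · · · · · · · · · · ·
    · · · · · · · · · · · ·
    · · · · · · · · · · · ·
    · · · · · · · · · · · ·
    · · · · · · · · · · · ·
    · · · · · · · · · · · ·

Z-buffer (winner per pixel, '.' = empty):
  . . . 1 1 1 1 1 1 1 . .
  . . . . 1 1 1 1 1 0 . .
  . . . . . 1 1 1 . . . .
  . . . . . . 1 . . . . .
  . . . . . . . . . . . .
  . . . . . . . . . . . .
  . . . . . . . . . . . .
  . . . . . . . . . . . .
  . . . . . . . . . . . .
  . . . . . . . . . . . .

Answer: 1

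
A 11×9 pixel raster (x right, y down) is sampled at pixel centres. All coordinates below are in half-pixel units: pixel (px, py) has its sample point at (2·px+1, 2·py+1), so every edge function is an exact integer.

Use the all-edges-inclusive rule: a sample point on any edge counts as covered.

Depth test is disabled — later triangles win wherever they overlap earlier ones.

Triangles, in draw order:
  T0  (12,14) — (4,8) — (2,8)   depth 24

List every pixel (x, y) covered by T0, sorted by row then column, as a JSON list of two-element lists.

T0:
  2·area = 12  (B↔C swapped to make it positive)
  edge (12, 14)→(2, 8): d=(-10,-6) inclusive
  edge (2, 8)→(4, 8): d=(2,0) inclusive
  edge (4, 8)→(12, 14): d=(8,6) inclusive
    (2,4)@(5, 9): e=[8,2,2] → X
    (3,4)@(7, 9): e=[20,2,-10] → .
    (2,5)@(5, 11): e=[-12,6,18] → .
    (3,5)@(7, 11): e=[0,6,6] → X  [on edge]
    (4,5)@(9, 11): e=[12,6,-6] → .
    (3,6)@(7, 13): e=[-20,10,22] → .
    (8,8)@(17, 17): e=[0,18,-6] → .  [on edge]
  covered (2 px):
    . . . . . . . . . . .
    . . . . . . . . . . .
    . . . . . . . . . . .
    . . . . . . . . . . .
    . . X . . . . . . . .
    . . . X . . . . . . .
    . . . . . . . . . . .
    . . . . . . . . . . .
    . . . . . . . . . . .

Result: [[2,4],[3,5]]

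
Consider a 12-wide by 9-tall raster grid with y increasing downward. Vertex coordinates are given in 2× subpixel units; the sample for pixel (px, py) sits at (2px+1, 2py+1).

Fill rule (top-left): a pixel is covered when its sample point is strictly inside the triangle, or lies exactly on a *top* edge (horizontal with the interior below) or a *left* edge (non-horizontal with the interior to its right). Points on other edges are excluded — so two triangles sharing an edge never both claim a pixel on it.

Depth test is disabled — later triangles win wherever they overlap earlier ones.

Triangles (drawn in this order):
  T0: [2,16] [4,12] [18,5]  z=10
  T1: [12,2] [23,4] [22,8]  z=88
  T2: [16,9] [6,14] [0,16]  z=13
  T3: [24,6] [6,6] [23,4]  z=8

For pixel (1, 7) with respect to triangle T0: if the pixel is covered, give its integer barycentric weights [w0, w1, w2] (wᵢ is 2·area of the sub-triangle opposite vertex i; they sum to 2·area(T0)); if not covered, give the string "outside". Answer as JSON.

T0:
  2·area = 42
  edge (2, 16)→(4, 12): d=(2,-4) top-left  bias=+0
  edge (4, 12)→(18, 5): d=(14,-7) top-left  bias=+0
  edge (18, 5)→(2, 16): d=(-16,11) right/bottom  bias=-1
    (7,3)@(15, 7): e=[34,7,1] → X
    (8,3)@(17, 7): e=[42,21,-21] → .
    (5,4)@(11, 9): e=[22,7,13] → X
    (6,4)@(13, 9): e=[30,21,-9] → .
    (7,4)@(15, 9): e=[38,35,-31] → .
    (3,5)@(7, 11): e=[10,7,25] → X
    (4,5)@(9, 11): e=[18,21,3] → X
    (5,5)@(11, 11): e=[26,35,-19] → .
    (2,6)@(5, 13): e=[6,21,15] → X
    (3,6)@(7, 13): e=[14,35,-7] → .
    (4,6)@(9, 13): e=[22,49,-29] → .
    (1,7)@(3, 15): e=[2,35,5] → X
  covered (6 px):
    . . . . . . . . . . . .
    . . . . . . . . . . . .
    . . . . . . . . . . . .
    . . . . . . . X . . . .
    . . . . . X . . . . . .
    . . . X X . . . . . . .
    . . X . . . . . . . . .
    . X . . . . . . . . . .
    . . . . . . . . . . . .
T1:
  2·area = 46
  edge (12, 2)→(23, 4): d=(11,2) right/bottom  bias=-1
  edge (23, 4)→(22, 8): d=(-1,4) right/bottom  bias=-1
  edge (22, 8)→(12, 2): d=(-10,-6) top-left  bias=+0
    (7,1)@(15, 3): e=[5,33,8] → X
    (8,1)@(17, 3): e=[1,25,20] → X
    (9,1)@(19, 3): e=[-3,17,32] → .
    (7,2)@(15, 5): e=[27,31,-12] → .
    (8,2)@(17, 5): e=[23,23,0] → X  [on edge]
    (9,2)@(19, 5): e=[19,15,12] → X
    (10,2)@(21, 5): e=[15,7,24] → X
    (11,2)@(23, 5): e=[11,-1,36] → .
    (8,3)@(17, 7): e=[45,21,-20] → .
    (9,3)@(19, 7): e=[41,13,-8] → .
    (10,3)@(21, 7): e=[37,5,4] → X
    (11,3)@(23, 7): e=[33,-3,16] → .
  covered (6 px):
    . . . . . . . . . . . .
    . . . . . . . X X . . .
    . . . . . . . . X X X .
    . . . . . . . . . . X .
    . . . . . . . . . . . .
    . . . . . . . . . . . .
    . . . . . . . . . . . .
    . . . . . . . . . . . .
    . . . . . . . . . . . .
T2:
  2·area = 10
  edge (16, 9)→(6, 14): d=(-10,5) right/bottom  bias=-1
  edge (6, 14)→(0, 16): d=(-6,2) right/bottom  bias=-1
  edge (0, 16)→(16, 9): d=(16,-7) top-left  bias=+0
    (10,4)@(21, 9): e=[-25,0,35] → .  [on edge]
    (7,5)@(15, 11): e=[-15,0,25] → .  [on edge]
    (3,6)@(7, 13): e=[5,4,1] → X
    (4,6)@(9, 13): e=[-5,0,15] → .  [on edge]
    (1,7)@(3, 15): e=[5,0,5] → .  [on edge]
    (3,7)@(7, 15): e=[-15,-8,33] → .
  covered (1 px):
    . . . . . . . . . . . .
    . . . . . . . . . . . .
    . . . . . . . . . . . .
    . . . . . . . . . . . .
    . . . . . . . . . . . .
    . . . . . . . . . . . .
    . . . X . . . . . . . .
    . . . . . . . . . . . .
    . . . . . . . . . . . .
T3:
  2·area = 36
  edge (24, 6)→(6, 6): d=(-18,0) right/bottom  bias=-1
  edge (6, 6)→(23, 4): d=(17,-2) top-left  bias=+0
  edge (23, 4)→(24, 6): d=(1,2) right/bottom  bias=-1
    (7,2)@(15, 5): e=[18,1,17] → X
    (8,2)@(17, 5): e=[18,5,13] → X
    (9,2)@(19, 5): e=[18,9,9] → X
    (10,2)@(21, 5): e=[18,13,5] → X
    (11,2)@(23, 5): e=[18,17,1] → X
    (7,3)@(15, 7): e=[-18,35,19] → .
    (8,3)@(17, 7): e=[-18,39,15] → .
    (9,3)@(19, 7): e=[-18,43,11] → .
    (10,3)@(21, 7): e=[-18,47,7] → .
    (11,3)@(23, 7): e=[-18,51,3] → .
  covered (5 px):
    . . . . . . . . . . . .
    . . . . . . . . . . . .
    . . . . . . . X X X X X
    . . . . . . . . . . . .
    . . . . . . . . . . . .
    . . . . . . . . . . . .
    . . . . . . . . . . . .
    . . . . . . . . . . . .
    . . . . . . . . . . . .

Answer: [35,5,2]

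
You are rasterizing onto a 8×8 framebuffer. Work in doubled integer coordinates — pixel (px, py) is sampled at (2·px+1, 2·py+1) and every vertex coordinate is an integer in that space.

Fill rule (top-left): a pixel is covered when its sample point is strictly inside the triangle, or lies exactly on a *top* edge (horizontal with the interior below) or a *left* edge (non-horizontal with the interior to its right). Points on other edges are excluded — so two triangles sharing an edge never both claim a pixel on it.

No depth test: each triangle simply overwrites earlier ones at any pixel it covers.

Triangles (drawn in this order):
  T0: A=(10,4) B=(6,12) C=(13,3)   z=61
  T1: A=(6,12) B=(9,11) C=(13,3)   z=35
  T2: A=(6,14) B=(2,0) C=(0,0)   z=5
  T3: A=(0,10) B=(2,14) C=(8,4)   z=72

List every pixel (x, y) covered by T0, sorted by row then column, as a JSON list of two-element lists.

T0:
  2·area = 20  (B↔C swapped to make it positive)
  edge (10, 4)→(13, 3): d=(3,-1) top-left  bias=+0
  edge (13, 3)→(6, 12): d=(-7,9) right/bottom  bias=-1
  edge (6, 12)→(10, 4): d=(4,-8) top-left  bias=+0
    (6,1)@(13, 3): e=[0,0,20] → ·  [on edge]
    (3,2)@(7, 5): e=[0,40,-20] → ·  [on edge]
    (5,2)@(11, 5): e=[4,4,12] → █
    (6,2)@(13, 5): e=[6,-14,28] → ·
    (0,3)@(1, 7): e=[0,80,-60] → ·  [on edge]
    (4,3)@(9, 7): e=[8,8,4] → █
    (5,3)@(11, 7): e=[10,-10,20] → ·
    (4,4)@(9, 9): e=[14,-6,12] → ·
  covered (2 px):
    · · · · · · · ·
    · · · · · · · ·
    · · · · · █ · ·
    · · · · █ · · ·
    · · · · · · · ·
    · · · · · · · ·
    · · · · · · · ·
    · · · · · · · ·
T1:
  2·area = 20  (B↔C swapped to make it positive)
  edge (6, 12)→(13, 3): d=(7,-9) top-left  bias=+0
  edge (13, 3)→(9, 11): d=(-4,8) right/bottom  bias=-1
  edge (9, 11)→(6, 12): d=(-3,1) right/bottom  bias=-1
    (6,1)@(13, 3): e=[0,0,20] → ·  [on edge]
    (5,3)@(11, 7): e=[10,0,10] → ·  [on edge]
    (4,4)@(9, 9): e=[6,8,6] → █
    (5,4)@(11, 9): e=[24,-8,4] → ·
    (7,4)@(15, 9): e=[60,-40,0] → ·  [on edge]
    (3,5)@(7, 11): e=[2,16,2] → █
    (4,5)@(9, 11): e=[20,0,0] → ·  [on edge]
    (1,6)@(3, 13): e=[-20,40,0] → ·  [on edge]
    (3,6)@(7, 13): e=[16,8,-4] → ·
    (3,7)@(7, 15): e=[30,0,-10] → ·  [on edge]
  covered (2 px):
    · · · · · · · ·
    · · · · · · · ·
    · · · · · · · ·
    · · · · · · · ·
    · · · · █ · · ·
    · · · █ · · · ·
    · · · · · · · ·
    · · · · · · · ·
T2:
  2·area = 28  (B↔C swapped to make it positive)
  edge (6, 14)→(0, 0): d=(-6,-14) top-left  bias=+0
  edge (0, 0)→(2, 0): d=(2,0) top-left  bias=+0
  edge (2, 0)→(6, 14): d=(4,14) right/bottom  bias=-1
    (0,0)@(1, 1): e=[8,2,18] → █
    (1,0)@(3, 1): e=[36,2,-10] → ·
    (0,1)@(1, 3): e=[-4,6,26] → ·
    (1,2)@(3, 5): e=[12,10,6] → █
    (2,2)@(5, 5): e=[40,10,-22] → ·
    (1,3)@(3, 7): e=[0,14,14] → █  [on edge]
    (2,3)@(5, 7): e=[28,14,-14] → ·
    (1,4)@(3, 9): e=[-12,18,22] → ·
    (2,5)@(5, 11): e=[4,22,2] → █
    (3,5)@(7, 11): e=[32,22,-26] → ·
    (2,6)@(5, 13): e=[-8,26,10] → ·
  covered (4 px):
    █ · · · · · · ·
    · · · · · · · ·
    · █ · · · · · ·
    · █ · · · · · ·
    · · · · · · · ·
    · · █ · · · · ·
    · · · · · · · ·
    · · · · · · · ·
T3:
  2·area = 44  (B↔C swapped to make it positive)
  edge (0, 10)→(8, 4): d=(8,-6) top-left  bias=+0
  edge (8, 4)→(2, 14): d=(-6,10) right/bottom  bias=-1
  edge (2, 14)→(0, 10): d=(-2,-4) top-left  bias=+0
    (3,2)@(7, 5): e=[2,4,38] → █
    (4,2)@(9, 5): e=[14,-16,46] → ·
    (2,3)@(5, 7): e=[6,12,26] → █
    (3,3)@(7, 7): e=[18,-8,34] → ·
    (1,4)@(3, 9): e=[10,20,14] → █
    (2,4)@(5, 9): e=[22,0,22] → ·  [on edge]
    (0,5)@(1, 11): e=[14,28,2] → █
    (2,5)@(5, 11): e=[38,-12,18] → ·
    (0,6)@(1, 13): e=[30,16,-2] → ·
    (1,6)@(3, 13): e=[42,-4,6] → ·
  covered (5 px):
    · · · · · · · ·
    · · · · · · · ·
    · · · █ · · · ·
    · · █ · · · · ·
    · █ · · · · · ·
    █ █ · · · · · ·
    · · · · · · · ·
    · · · · · · · ·

Final: [[5,2],[4,3]]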